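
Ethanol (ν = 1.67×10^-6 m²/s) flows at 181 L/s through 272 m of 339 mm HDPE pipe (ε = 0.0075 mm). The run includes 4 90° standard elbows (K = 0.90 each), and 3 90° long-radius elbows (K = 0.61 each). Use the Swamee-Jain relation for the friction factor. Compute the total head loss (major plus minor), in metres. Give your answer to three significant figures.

V = 4Q/(πD²) = 2.005 m/s; V²/2g = 0.2050 m
Re = 4.07×10^5, ε/D = 2.21×10^-5 → f = 0.01389 (Swamee-Jain)
Major: h_f = f(L/D)·V²/2g = 0.01389·802.4·0.2050 = 2.285 m
Minor: ΣK = 5.43; h_m = ΣK·V²/2g = 1.113 m
Total H_L = 2.285 + 1.113 = 3.398 m

H_L ≈ 3.40 m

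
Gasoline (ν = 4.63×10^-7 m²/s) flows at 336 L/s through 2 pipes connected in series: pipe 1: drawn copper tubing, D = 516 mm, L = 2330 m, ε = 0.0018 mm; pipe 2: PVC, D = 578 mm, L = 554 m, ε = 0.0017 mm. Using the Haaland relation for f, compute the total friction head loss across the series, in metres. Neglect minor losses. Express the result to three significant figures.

Pipe 1: V = 1.607 m/s, Re = 1.79×10^6, ε/D = 3.49×10^-6, f = 0.01062, h_1 = f(L/D)V²/2g = 6.308 m
Pipe 2: V = 1.281 m/s, Re = 1.60×10^6, ε/D = 2.94×10^-6, f = 0.01079, h_2 = f(L/D)V²/2g = 0.8644 m
Series → Q common, losses add: H = Σh = 7.173 m

H ≈ 7.17 m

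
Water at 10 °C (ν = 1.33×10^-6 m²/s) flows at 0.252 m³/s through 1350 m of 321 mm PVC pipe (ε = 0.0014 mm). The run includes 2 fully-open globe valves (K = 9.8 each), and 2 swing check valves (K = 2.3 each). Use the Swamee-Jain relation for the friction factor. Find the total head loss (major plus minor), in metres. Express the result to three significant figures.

V = 4Q/(πD²) = 3.114 m/s; V²/2g = 0.4942 m
Re = 7.52×10^5, ε/D = 4.36×10^-6 → f = 0.01228 (Swamee-Jain)
Major: h_f = f(L/D)·V²/2g = 0.01228·4206·0.4942 = 25.52 m
Minor: ΣK = 24.2; h_m = ΣK·V²/2g = 11.96 m
Total H_L = 25.52 + 11.96 = 37.48 m

H_L ≈ 37.5 m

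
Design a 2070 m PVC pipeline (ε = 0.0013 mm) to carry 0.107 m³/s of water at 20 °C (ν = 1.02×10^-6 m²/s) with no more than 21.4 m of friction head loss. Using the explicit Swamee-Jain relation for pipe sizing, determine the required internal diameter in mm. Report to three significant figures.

Swamee-Jain (Type III): D = 0.66·[ε^1.25·(LQ²/(gh_f))^4.75 + ν·Q^9.4·(L/(gh_f))^5.2]^0.04
LQ²/(gh_f) = 0.1129; L/(gh_f) = 9.860
Term 1 = ε^1.25·(…)^4.75 = 1.39×10^-12; Term 2 = ν·Q^9.4·(…)^5.2 = 1.13×10^-10
D = 0.66·(1.39×10^-12 + 1.13×10^-10)^0.04 = 0.2642 m = 264 mm
Check: V = 1.95 m/s, Re = 5.06×10^5, f = 0.01314, h_f = 20.0 m ≈ 21.4 m ✓

D ≈ 264 mm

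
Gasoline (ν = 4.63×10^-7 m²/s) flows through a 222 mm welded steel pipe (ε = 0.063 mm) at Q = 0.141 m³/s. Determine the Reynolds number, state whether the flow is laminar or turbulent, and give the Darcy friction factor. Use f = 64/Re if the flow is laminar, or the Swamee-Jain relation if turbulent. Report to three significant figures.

Re ≈ 1.75×10^6; turbulent; f ≈ 0.0153

V = 4Q/(πD²) = 3.643 m/s
Re = VD/ν = 3.643·0.222/4.63×10^-7 = 1.75×10^6
Re > 4000 → turbulent; ε/D = 2.84×10^-4
Swamee-Jain: f = 0.01529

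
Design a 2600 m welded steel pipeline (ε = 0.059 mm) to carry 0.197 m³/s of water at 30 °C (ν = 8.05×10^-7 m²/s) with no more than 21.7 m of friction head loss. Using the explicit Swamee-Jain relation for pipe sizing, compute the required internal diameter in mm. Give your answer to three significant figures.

Swamee-Jain (Type III): D = 0.66·[ε^1.25·(LQ²/(gh_f))^4.75 + ν·Q^9.4·(L/(gh_f))^5.2]^0.04
LQ²/(gh_f) = 0.4740; L/(gh_f) = 12.21
Term 1 = ε^1.25·(…)^4.75 = 1.49×10^-7; Term 2 = ν·Q^9.4·(…)^5.2 = 8.42×10^-8
D = 0.66·(1.49×10^-7 + 8.42×10^-8)^0.04 = 0.3583 m = 358 mm
Check: V = 1.95 m/s, Re = 8.70×10^5, f = 0.01450, h_f = 20.5 m ≈ 21.7 m ✓

D ≈ 358 mm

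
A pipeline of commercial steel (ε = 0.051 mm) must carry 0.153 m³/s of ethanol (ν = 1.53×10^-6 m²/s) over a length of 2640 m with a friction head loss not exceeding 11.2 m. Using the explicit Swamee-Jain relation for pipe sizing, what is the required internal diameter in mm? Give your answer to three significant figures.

D ≈ 376 mm

Swamee-Jain (Type III): D = 0.66·[ε^1.25·(LQ²/(gh_f))^4.75 + ν·Q^9.4·(L/(gh_f))^5.2]^0.04
LQ²/(gh_f) = 0.5625; L/(gh_f) = 24.03
Term 1 = ε^1.25·(…)^4.75 = 2.80×10^-7; Term 2 = ν·Q^9.4·(…)^5.2 = 5.02×10^-7
D = 0.66·(2.80×10^-7 + 5.02×10^-7)^0.04 = 0.3761 m = 376 mm
Check: V = 1.38 m/s, Re = 3.39×10^5, f = 0.01553, h_f = 10.5 m ≈ 11.2 m ✓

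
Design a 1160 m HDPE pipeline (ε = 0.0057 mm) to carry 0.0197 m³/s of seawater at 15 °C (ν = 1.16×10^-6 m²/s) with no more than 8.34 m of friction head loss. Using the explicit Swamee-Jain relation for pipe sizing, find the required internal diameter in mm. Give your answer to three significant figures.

Swamee-Jain (Type III): D = 0.66·[ε^1.25·(LQ²/(gh_f))^4.75 + ν·Q^9.4·(L/(gh_f))^5.2]^0.04
LQ²/(gh_f) = 0.005502; L/(gh_f) = 14.18
Term 1 = ε^1.25·(…)^4.75 = 5.16×10^-18; Term 2 = ν·Q^9.4·(…)^5.2 = 1.05×10^-16
D = 0.66·(5.16×10^-18 + 1.05×10^-16)^0.04 = 0.1518 m = 152 mm
Check: V = 1.09 m/s, Re = 1.42×10^5, f = 0.01689, h_f = 7.80 m ≈ 8.34 m ✓

D ≈ 152 mm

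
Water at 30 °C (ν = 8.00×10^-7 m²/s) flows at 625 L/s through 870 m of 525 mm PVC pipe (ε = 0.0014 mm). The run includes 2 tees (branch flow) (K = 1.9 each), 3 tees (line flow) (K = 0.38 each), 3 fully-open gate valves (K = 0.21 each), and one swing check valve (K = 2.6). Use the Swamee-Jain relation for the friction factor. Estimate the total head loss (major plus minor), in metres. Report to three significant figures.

V = 4Q/(πD²) = 2.887 m/s; V²/2g = 0.4249 m
Re = 1.89×10^6, ε/D = 2.67×10^-6 → f = 0.01055 (Swamee-Jain)
Major: h_f = f(L/D)·V²/2g = 0.01055·1657·0.4249 = 7.430 m
Minor: ΣK = 8.17; h_m = ΣK·V²/2g = 3.471 m
Total H_L = 7.430 + 3.471 = 10.90 m

H_L ≈ 10.9 m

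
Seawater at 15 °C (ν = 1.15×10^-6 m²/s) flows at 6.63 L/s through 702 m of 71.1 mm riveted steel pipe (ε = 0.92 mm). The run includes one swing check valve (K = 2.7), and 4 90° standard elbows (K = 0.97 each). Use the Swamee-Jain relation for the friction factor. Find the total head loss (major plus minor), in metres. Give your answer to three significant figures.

V = 4Q/(πD²) = 1.670 m/s; V²/2g = 0.1421 m
Re = 1.03×10^5, ε/D = 0.0129 → f = 0.04217 (Swamee-Jain)
Major: h_f = f(L/D)·V²/2g = 0.04217·9873·0.1421 = 59.17 m
Minor: ΣK = 6.58; h_m = ΣK·V²/2g = 0.9352 m
Total H_L = 59.17 + 0.9352 = 60.11 m

H_L ≈ 60.1 m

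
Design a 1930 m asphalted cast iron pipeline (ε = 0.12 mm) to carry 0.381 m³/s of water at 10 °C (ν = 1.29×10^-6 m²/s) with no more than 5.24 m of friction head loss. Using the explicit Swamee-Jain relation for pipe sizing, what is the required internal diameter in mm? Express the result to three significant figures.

Swamee-Jain (Type III): D = 0.66·[ε^1.25·(LQ²/(gh_f))^4.75 + ν·Q^9.4·(L/(gh_f))^5.2]^0.04
LQ²/(gh_f) = 5.450; L/(gh_f) = 37.55
Term 1 = ε^1.25·(…)^4.75 = 0.0395; Term 2 = ν·Q^9.4·(…)^5.2 = 0.0229
D = 0.66·(0.0395 + 0.0229)^0.04 = 0.5907 m = 591 mm
Check: V = 1.39 m/s, Re = 6.37×10^5, f = 0.01524, h_f = 4.91 m ≈ 5.24 m ✓

D ≈ 591 mm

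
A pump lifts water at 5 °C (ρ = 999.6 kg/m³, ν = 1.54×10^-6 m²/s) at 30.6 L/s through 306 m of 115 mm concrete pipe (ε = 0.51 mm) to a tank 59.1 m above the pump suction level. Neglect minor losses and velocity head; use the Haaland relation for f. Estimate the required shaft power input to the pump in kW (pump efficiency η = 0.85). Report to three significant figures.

P_shaft ≈ 33.2 kW

V = 4Q/(πD²) = 2.946 m/s; Re = 2.20×10^5; ε/D = 0.00443; f = 0.02978
h_f = f(L/D)V²/2g = 35.05 m
Total head H = z + h_f = 59.1 + 35.05 = 94.15 m
P_hyd = ρgQH = 999.6·9.81·0.0306·94.15 = 28.25 kW
P_shaft = P_hyd/η = 28.25/0.85 = 33.24 kW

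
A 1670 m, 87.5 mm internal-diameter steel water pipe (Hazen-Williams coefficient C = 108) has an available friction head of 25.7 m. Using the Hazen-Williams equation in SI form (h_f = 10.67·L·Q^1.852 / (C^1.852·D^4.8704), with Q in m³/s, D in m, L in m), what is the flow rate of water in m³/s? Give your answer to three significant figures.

Q ≈ 0.00521 m³/s

Rearranging: Q = [h_f·C^1.852·D^4.8704 / (10.67·L)]^(1/1.852)
Q = [25.7·108^1.852·0.0875^4.8704 / (10.67·1670)]^0.540 = 0.005213 m³/s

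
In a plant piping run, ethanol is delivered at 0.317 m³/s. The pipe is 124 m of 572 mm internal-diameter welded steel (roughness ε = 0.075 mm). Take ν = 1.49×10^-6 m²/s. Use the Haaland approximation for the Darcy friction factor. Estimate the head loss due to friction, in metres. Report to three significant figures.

h_f ≈ 0.247 m

V = 4Q/(πD²) = 4·0.317/(π·0.572²) = 1.234 m/s
Re = VD/ν = 1.234·0.572/1.49×10^-6 = 4.74×10^5 → turbulent
ε/D = 0.075/572 = 1.31×10^-4
Haaland: f = 0.01469
h_f = f(L/D)V²/(2g) = 0.01469·(124/0.572)·1.234²/(2·9.81) = 0.2469 m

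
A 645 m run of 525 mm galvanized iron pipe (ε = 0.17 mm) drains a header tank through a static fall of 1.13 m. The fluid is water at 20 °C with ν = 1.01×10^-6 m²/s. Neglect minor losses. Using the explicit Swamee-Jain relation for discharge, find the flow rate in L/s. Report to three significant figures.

Swamee-Jain (Type II): Q = -0.965·√(gD⁵h_f/L)·ln[ε/(3.7D) + √(3.17ν²L/(gD³h_f))]
√(gD⁵h_f/L) = √(9.81·0.525⁵·1.13/645) = 0.02618
ε/(3.7D) = 8.75×10^-5; √(3.17ν²L/(gD³h_f)) = 3.61×10^-5
Q = -0.965·0.02618·ln(1.236×10^-4) = 0.2274 m³/s
Check: V = 1.05 m/s, Re = 5.46×10^5, f = 0.01647, h_f = 1.14 m ≈ 1.13 m ✓

Q ≈ 227 L/s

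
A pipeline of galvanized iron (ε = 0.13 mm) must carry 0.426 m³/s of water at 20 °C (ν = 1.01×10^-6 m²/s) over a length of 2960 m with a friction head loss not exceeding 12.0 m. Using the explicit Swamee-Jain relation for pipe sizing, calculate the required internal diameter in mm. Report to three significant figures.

Swamee-Jain (Type III): D = 0.66·[ε^1.25·(LQ²/(gh_f))^4.75 + ν·Q^9.4·(L/(gh_f))^5.2]^0.04
LQ²/(gh_f) = 4.563; L/(gh_f) = 25.14
Term 1 = ε^1.25·(…)^4.75 = 0.0188; Term 2 = ν·Q^9.4·(…)^5.2 = 0.00635
D = 0.66·(0.0188 + 0.00635)^0.04 = 0.5696 m = 570 mm
Check: V = 1.67 m/s, Re = 9.43×10^5, f = 0.01512, h_f = 11.2 m ≈ 12.0 m ✓

D ≈ 570 mm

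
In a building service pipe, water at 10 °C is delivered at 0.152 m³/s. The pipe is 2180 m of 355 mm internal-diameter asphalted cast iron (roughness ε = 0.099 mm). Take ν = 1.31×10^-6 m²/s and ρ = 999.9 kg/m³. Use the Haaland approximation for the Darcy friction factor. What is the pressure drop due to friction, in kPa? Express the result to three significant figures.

V = 4Q/(πD²) = 4·0.152/(π·0.355²) = 1.536 m/s
Re = VD/ν = 1.536·0.355/1.31×10^-6 = 4.16×10^5 → turbulent
ε/D = 0.099/355 = 2.79×10^-4
Haaland: f = 0.01620
h_f = f(L/D)V²/(2g) = 0.01620·(2180/0.355)·1.536²/(2·9.81) = 11.95 m
Δp = ρg·h_f = 999.9·9.81·11.95 = 117.3 kPa

Δp ≈ 117 kPa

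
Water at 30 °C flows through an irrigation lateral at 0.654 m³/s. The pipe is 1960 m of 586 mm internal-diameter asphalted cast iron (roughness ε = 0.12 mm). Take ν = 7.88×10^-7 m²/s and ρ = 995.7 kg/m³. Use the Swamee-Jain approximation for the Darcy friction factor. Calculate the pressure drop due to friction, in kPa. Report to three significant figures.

V = 4Q/(πD²) = 4·0.654/(π·0.586²) = 2.425 m/s
Re = VD/ν = 2.425·0.586/7.88×10^-7 = 1.80×10^6 → turbulent
ε/D = 0.12/586 = 2.05×10^-4
Swamee-Jain: f = 0.01443
h_f = f(L/D)V²/(2g) = 0.01443·(1960/0.586)·2.425²/(2·9.81) = 14.46 m
Δp = ρg·h_f = 995.7·9.81·14.46 = 141.3 kPa

Δp ≈ 141 kPa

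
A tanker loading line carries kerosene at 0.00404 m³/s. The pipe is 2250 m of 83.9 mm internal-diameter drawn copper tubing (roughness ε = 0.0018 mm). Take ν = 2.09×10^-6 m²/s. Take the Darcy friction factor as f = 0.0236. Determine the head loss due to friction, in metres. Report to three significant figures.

h_f ≈ 17.2 m

V = 4Q/(πD²) = 4·0.00404/(π·0.0839²) = 0.7307 m/s
h_f = f(L/D)V²/(2g) = 0.02360·(2250/0.0839)·0.7307²/(2·9.81) = 17.23 m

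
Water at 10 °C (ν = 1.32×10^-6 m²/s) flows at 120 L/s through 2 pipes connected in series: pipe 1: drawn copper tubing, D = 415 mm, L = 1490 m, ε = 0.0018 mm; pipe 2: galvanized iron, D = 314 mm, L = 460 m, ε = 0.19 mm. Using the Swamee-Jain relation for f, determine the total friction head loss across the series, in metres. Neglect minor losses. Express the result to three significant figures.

H ≈ 5.46 m

Pipe 1: V = 0.8871 m/s, Re = 2.79×10^5, ε/D = 4.34×10^-6, f = 0.01462, h_1 = f(L/D)V²/2g = 2.106 m
Pipe 2: V = 1.550 m/s, Re = 3.69×10^5, ε/D = 6.05×10^-4, f = 0.01868, h_2 = f(L/D)V²/2g = 3.349 m
Series → Q common, losses add: H = Σh = 5.455 m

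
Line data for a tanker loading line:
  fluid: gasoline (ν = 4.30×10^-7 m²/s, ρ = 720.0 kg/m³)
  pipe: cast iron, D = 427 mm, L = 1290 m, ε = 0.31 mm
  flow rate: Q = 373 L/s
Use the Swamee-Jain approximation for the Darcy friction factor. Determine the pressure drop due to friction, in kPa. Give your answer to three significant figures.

V = 4Q/(πD²) = 4·0.373/(π·0.427²) = 2.605 m/s
Re = VD/ν = 2.605·0.427/4.30×10^-7 = 2.59×10^6 → turbulent
ε/D = 0.31/427 = 7.26×10^-4
Swamee-Jain: f = 0.01840
h_f = f(L/D)V²/(2g) = 0.01840·(1290/0.427)·2.605²/(2·9.81) = 19.22 m
Δp = ρg·h_f = 720.0·9.81·19.22 = 135.8 kPa

Δp ≈ 136 kPa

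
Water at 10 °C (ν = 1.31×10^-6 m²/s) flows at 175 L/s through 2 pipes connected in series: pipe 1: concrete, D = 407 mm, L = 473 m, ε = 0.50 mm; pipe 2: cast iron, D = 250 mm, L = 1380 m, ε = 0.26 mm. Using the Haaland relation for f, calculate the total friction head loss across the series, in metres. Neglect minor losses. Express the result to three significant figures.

H ≈ 74.7 m

Pipe 1: V = 1.345 m/s, Re = 4.18×10^5, ε/D = 0.00123, f = 0.02124, h_1 = f(L/D)V²/2g = 2.276 m
Pipe 2: V = 3.565 m/s, Re = 6.80×10^5, ε/D = 0.00104, f = 0.02024, h_2 = f(L/D)V²/2g = 72.38 m
Series → Q common, losses add: H = Σh = 74.66 m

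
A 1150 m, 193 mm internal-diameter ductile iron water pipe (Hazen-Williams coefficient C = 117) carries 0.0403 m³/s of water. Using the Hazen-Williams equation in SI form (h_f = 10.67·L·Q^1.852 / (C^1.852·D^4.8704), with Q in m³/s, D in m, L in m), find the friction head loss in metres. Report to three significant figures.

h_f = 10.67·1150·0.0403^1.852 / (117^1.852·0.193^4.8704) = 14.30 m

h_f ≈ 14.3 m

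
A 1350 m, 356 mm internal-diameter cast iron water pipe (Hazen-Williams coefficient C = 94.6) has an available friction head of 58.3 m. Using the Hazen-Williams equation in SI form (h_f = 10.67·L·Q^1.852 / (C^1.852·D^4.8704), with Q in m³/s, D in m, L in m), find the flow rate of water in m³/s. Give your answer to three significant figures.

Rearranging: Q = [h_f·C^1.852·D^4.8704 / (10.67·L)]^(1/1.852)
Q = [58.3·94.6^1.852·0.356^4.8704 / (10.67·1350)]^0.540 = 0.3194 m³/s

Q ≈ 0.319 m³/s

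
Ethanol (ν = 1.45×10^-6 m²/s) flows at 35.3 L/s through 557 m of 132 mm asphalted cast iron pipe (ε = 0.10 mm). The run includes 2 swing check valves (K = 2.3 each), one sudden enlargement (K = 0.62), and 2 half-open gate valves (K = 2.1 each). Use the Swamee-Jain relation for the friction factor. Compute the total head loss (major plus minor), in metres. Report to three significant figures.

V = 4Q/(πD²) = 2.580 m/s; V²/2g = 0.3391 m
Re = 2.35×10^5, ε/D = 7.58×10^-4 → f = 0.01996 (Swamee-Jain)
Major: h_f = f(L/D)·V²/2g = 0.01996·4220·0.3391 = 28.56 m
Minor: ΣK = 9.42; h_m = ΣK·V²/2g = 3.195 m
Total H_L = 28.56 + 3.195 = 31.76 m

H_L ≈ 31.8 m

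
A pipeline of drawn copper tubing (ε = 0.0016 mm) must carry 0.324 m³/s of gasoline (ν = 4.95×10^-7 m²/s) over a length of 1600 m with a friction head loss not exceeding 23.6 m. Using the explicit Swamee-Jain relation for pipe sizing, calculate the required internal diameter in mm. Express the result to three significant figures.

Swamee-Jain (Type III): D = 0.66·[ε^1.25·(LQ²/(gh_f))^4.75 + ν·Q^9.4·(L/(gh_f))^5.2]^0.04
LQ²/(gh_f) = 0.7255; L/(gh_f) = 6.911
Term 1 = ε^1.25·(…)^4.75 = 1.24×10^-8; Term 2 = ν·Q^9.4·(…)^5.2 = 2.88×10^-7
D = 0.66·(1.24×10^-8 + 2.88×10^-7)^0.04 = 0.3620 m = 362 mm
Check: V = 3.15 m/s, Re = 2.30×10^6, f = 0.01032, h_f = 23.1 m ≈ 23.6 m ✓

D ≈ 362 mm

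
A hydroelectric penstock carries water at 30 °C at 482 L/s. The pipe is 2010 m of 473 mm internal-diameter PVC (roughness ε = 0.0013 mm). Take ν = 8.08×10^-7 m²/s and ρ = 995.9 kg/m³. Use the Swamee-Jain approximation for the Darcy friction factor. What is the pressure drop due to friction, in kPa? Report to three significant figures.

V = 4Q/(πD²) = 4·0.482/(π·0.473²) = 2.743 m/s
Re = VD/ν = 2.743·0.473/8.08×10^-7 = 1.61×10^6 → turbulent
ε/D = 0.0013/473 = 2.75×10^-6
Swamee-Jain: f = 0.01083
h_f = f(L/D)V²/(2g) = 0.01083·(2010/0.473)·2.743²/(2·9.81) = 17.65 m
Δp = ρg·h_f = 995.9·9.81·17.65 = 172.4 kPa

Δp ≈ 172 kPa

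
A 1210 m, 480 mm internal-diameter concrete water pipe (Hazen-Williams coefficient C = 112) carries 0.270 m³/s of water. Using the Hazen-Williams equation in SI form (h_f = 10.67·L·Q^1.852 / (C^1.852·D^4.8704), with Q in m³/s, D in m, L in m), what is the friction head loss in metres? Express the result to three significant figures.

h_f ≈ 6.53 m

h_f = 10.67·1210·0.270^1.852 / (112^1.852·0.480^4.8704) = 6.534 m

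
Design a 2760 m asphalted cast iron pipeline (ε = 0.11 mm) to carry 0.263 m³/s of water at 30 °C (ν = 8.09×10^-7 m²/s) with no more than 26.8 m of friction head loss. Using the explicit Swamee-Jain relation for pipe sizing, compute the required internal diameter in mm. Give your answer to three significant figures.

Swamee-Jain (Type III): D = 0.66·[ε^1.25·(LQ²/(gh_f))^4.75 + ν·Q^9.4·(L/(gh_f))^5.2]^0.04
LQ²/(gh_f) = 0.7261; L/(gh_f) = 10.50
Term 1 = ε^1.25·(…)^4.75 = 2.46×10^-6; Term 2 = ν·Q^9.4·(…)^5.2 = 5.82×10^-7
D = 0.66·(2.46×10^-6 + 5.82×10^-7)^0.04 = 0.3971 m = 397 mm
Check: V = 2.12 m/s, Re = 1.04×10^6, f = 0.01552, h_f = 24.8 m ≈ 26.8 m ✓

D ≈ 397 mm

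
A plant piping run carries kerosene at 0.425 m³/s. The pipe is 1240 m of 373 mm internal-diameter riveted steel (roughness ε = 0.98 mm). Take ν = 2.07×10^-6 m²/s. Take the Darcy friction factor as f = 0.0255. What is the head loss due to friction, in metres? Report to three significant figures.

V = 4Q/(πD²) = 4·0.425/(π·0.373²) = 3.889 m/s
h_f = f(L/D)V²/(2g) = 0.02550·(1240/0.373)·3.889²/(2·9.81) = 65.36 m

h_f ≈ 65.4 m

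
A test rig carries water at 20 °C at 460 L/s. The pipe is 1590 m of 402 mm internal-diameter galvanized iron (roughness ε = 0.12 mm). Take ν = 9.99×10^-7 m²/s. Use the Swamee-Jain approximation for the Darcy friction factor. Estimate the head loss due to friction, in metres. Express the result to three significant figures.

V = 4Q/(πD²) = 4·0.460/(π·0.402²) = 3.624 m/s
Re = VD/ν = 3.624·0.402/9.99×10^-7 = 1.46×10^6 → turbulent
ε/D = 0.12/402 = 2.99×10^-4
Swamee-Jain: f = 0.01552
h_f = f(L/D)V²/(2g) = 0.01552·(1590/0.402)·3.624²/(2·9.81) = 41.10 m

h_f ≈ 41.1 m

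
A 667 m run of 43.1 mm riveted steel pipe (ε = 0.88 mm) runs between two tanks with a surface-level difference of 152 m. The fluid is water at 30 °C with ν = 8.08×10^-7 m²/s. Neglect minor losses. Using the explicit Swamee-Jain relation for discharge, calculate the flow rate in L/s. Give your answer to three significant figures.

Q ≈ 2.88 L/s

Swamee-Jain (Type II): Q = -0.965·√(gD⁵h_f/L)·ln[ε/(3.7D) + √(3.17ν²L/(gD³h_f))]
√(gD⁵h_f/L) = √(9.81·0.0431⁵·152/667) = 5.766×10^-4
ε/(3.7D) = 0.00552; √(3.17ν²L/(gD³h_f)) = 1.08×10^-4
Q = -0.965·5.766×10^-4·ln(0.005626) = 0.002883 m³/s
Check: V = 1.98 m/s, Re = 1.05×10^5, f = 0.04961, h_f = 153 m ≈ 152 m ✓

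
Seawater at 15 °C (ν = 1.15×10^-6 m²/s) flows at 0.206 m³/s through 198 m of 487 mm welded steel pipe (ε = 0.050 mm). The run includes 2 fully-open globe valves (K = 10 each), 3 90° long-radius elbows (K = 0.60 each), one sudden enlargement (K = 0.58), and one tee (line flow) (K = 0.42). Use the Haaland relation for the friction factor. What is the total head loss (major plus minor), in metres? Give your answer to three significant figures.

V = 4Q/(πD²) = 1.106 m/s; V²/2g = 0.06234 m
Re = 4.68×10^5, ε/D = 1.03×10^-4 → f = 0.01440 (Haaland)
Major: h_f = f(L/D)·V²/2g = 0.01440·406.6·0.06234 = 0.3650 m
Minor: ΣK = 22.8; h_m = ΣK·V²/2g = 1.421 m
Total H_L = 0.3650 + 1.421 = 1.786 m

H_L ≈ 1.79 m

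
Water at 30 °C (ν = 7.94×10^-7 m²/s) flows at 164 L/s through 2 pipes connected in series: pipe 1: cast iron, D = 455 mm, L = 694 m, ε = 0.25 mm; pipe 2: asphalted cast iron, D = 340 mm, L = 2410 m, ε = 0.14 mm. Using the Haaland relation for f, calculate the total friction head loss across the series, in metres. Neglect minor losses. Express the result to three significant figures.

H ≈ 21.1 m

Pipe 1: V = 1.009 m/s, Re = 5.78×10^5, ε/D = 5.49×10^-4, f = 0.01778, h_1 = f(L/D)V²/2g = 1.407 m
Pipe 2: V = 1.806 m/s, Re = 7.73×10^5, ε/D = 4.12×10^-4, f = 0.01667, h_2 = f(L/D)V²/2g = 19.65 m
Series → Q common, losses add: H = Σh = 21.06 m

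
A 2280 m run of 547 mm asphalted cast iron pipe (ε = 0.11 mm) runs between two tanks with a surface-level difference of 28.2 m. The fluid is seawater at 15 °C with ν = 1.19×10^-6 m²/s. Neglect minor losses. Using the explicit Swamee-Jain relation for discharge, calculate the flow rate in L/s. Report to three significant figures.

Q ≈ 712 L/s

Swamee-Jain (Type II): Q = -0.965·√(gD⁵h_f/L)·ln[ε/(3.7D) + √(3.17ν²L/(gD³h_f))]
√(gD⁵h_f/L) = √(9.81·0.547⁵·28.2/2280) = 0.07708
ε/(3.7D) = 5.44×10^-5; √(3.17ν²L/(gD³h_f)) = 1.50×10^-5
Q = -0.965·0.07708·ln(6.939×10^-5) = 0.7123 m³/s
Check: V = 3.03 m/s, Re = 1.39×10^6, f = 0.01454, h_f = 28.4 m ≈ 28.2 m ✓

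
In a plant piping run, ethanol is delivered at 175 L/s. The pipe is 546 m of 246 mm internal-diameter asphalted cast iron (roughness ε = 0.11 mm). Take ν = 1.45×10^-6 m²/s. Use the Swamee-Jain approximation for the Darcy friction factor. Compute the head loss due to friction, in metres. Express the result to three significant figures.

V = 4Q/(πD²) = 4·0.175/(π·0.246²) = 3.682 m/s
Re = VD/ν = 3.682·0.246/1.45×10^-6 = 6.25×10^5 → turbulent
ε/D = 0.11/246 = 4.47×10^-4
Swamee-Jain: f = 0.01724
h_f = f(L/D)V²/(2g) = 0.01724·(546/0.246)·3.682²/(2·9.81) = 26.45 m

h_f ≈ 26.4 m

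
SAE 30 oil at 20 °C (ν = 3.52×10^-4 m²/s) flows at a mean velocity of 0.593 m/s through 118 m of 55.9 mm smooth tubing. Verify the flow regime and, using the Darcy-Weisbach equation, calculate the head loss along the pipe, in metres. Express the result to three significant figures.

h_f ≈ 25.7 m

Re = VD/ν = 0.593·0.05590/3.52×10^-4 = 94.2 → laminar (Re < 2300)
f = 64/Re = 0.6796
h_f = f(L/D)V²/(2g) = 0.6796·(118/0.05590)·0.593²/(2·9.81) = 25.71 m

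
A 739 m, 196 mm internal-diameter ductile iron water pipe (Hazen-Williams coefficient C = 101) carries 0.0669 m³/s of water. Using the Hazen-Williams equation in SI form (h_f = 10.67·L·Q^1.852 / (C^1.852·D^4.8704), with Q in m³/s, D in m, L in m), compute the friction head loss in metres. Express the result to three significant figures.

h_f = 10.67·739·0.0669^1.852 / (101^1.852·0.196^4.8704) = 28.61 m

h_f ≈ 28.6 m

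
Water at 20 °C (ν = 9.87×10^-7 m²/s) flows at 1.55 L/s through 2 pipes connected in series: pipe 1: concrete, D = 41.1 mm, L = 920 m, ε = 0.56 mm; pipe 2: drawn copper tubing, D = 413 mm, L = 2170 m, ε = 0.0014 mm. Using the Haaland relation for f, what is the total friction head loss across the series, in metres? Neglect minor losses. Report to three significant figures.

H ≈ 67.3 m

Pipe 1: V = 1.168 m/s, Re = 4.86×10^4, ε/D = 0.0136, f = 0.04324, h_1 = f(L/D)V²/2g = 67.34 m
Pipe 2: V = 0.01157 m/s, Re = 4840, ε/D = 3.39×10^-6, f = 0.03810, h_2 = f(L/D)V²/2g = 0.001366 m
Series → Q common, losses add: H = Σh = 67.34 m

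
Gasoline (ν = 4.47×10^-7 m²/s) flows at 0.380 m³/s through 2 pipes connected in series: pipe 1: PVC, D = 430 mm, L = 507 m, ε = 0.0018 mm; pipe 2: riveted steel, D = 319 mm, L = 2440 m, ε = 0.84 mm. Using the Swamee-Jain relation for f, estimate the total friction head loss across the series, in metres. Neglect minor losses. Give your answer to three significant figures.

H ≈ 227 m

Pipe 1: V = 2.617 m/s, Re = 2.52×10^6, ε/D = 4.19×10^-6, f = 0.01018, h_1 = f(L/D)V²/2g = 4.190 m
Pipe 2: V = 4.755 m/s, Re = 3.39×10^6, ε/D = 0.00263, f = 0.02531, h_2 = f(L/D)V²/2g = 223.0 m
Series → Q common, losses add: H = Σh = 227.2 m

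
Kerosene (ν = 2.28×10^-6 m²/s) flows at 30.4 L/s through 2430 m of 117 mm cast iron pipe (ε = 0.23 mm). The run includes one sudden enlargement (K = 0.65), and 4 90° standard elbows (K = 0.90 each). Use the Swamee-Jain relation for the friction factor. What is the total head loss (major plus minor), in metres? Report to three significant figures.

H_L ≈ 211 m

V = 4Q/(πD²) = 2.828 m/s; V²/2g = 0.4075 m
Re = 1.45×10^5, ε/D = 0.00197 → f = 0.02473 (Swamee-Jain)
Major: h_f = f(L/D)·V²/2g = 0.02473·20769·0.4075 = 209.3 m
Minor: ΣK = 4.25; h_m = ΣK·V²/2g = 1.732 m
Total H_L = 209.3 + 1.732 = 211.0 m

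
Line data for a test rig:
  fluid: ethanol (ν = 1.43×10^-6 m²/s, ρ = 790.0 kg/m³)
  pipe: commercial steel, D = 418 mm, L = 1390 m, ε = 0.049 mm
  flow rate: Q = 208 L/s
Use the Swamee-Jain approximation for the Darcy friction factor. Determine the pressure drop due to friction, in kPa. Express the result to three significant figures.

Δp ≈ 44.9 kPa

V = 4Q/(πD²) = 4·0.208/(π·0.418²) = 1.516 m/s
Re = VD/ν = 1.516·0.418/1.43×10^-6 = 4.43×10^5 → turbulent
ε/D = 0.049/418 = 1.17×10^-4
Swamee-Jain: f = 0.01486
h_f = f(L/D)V²/(2g) = 0.01486·(1390/0.418)·1.516²/(2·9.81) = 5.788 m
Δp = ρg·h_f = 790.0·9.81·5.788 = 44.85 kPa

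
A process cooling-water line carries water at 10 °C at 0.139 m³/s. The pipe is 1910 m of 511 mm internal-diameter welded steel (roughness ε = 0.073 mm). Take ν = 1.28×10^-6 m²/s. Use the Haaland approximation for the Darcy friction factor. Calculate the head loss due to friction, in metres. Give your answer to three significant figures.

h_f ≈ 1.38 m

V = 4Q/(πD²) = 4·0.139/(π·0.511²) = 0.6778 m/s
Re = VD/ν = 0.6778·0.511/1.28×10^-6 = 2.71×10^5 → turbulent
ε/D = 0.073/511 = 1.43×10^-4
Haaland: f = 0.01581
h_f = f(L/D)V²/(2g) = 0.01581·(1910/0.511)·0.6778²/(2·9.81) = 1.383 m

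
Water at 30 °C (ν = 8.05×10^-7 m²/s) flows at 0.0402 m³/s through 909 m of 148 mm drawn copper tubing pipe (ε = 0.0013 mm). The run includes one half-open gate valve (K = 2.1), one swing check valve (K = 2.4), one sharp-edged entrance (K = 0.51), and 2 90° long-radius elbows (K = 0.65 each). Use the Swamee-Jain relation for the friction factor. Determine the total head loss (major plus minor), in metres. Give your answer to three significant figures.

H_L ≈ 25.0 m

V = 4Q/(πD²) = 2.337 m/s; V²/2g = 0.2783 m
Re = 4.30×10^5, ε/D = 8.78×10^-6 → f = 0.01358 (Swamee-Jain)
Major: h_f = f(L/D)·V²/2g = 0.01358·6142·0.2783 = 23.22 m
Minor: ΣK = 6.31; h_m = ΣK·V²/2g = 1.756 m
Total H_L = 23.22 + 1.756 = 24.97 m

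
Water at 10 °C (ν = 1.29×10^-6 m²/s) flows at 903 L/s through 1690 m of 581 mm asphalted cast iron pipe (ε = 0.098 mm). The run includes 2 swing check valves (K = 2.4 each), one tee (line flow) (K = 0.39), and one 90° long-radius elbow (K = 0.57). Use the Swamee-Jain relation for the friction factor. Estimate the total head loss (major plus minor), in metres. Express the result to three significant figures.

V = 4Q/(πD²) = 3.406 m/s; V²/2g = 0.5913 m
Re = 1.53×10^6, ε/D = 1.69×10^-4 → f = 0.01408 (Swamee-Jain)
Major: h_f = f(L/D)·V²/2g = 0.01408·2909·0.5913 = 24.22 m
Minor: ΣK = 5.76; h_m = ΣK·V²/2g = 3.406 m
Total H_L = 24.22 + 3.406 = 27.62 m

H_L ≈ 27.6 m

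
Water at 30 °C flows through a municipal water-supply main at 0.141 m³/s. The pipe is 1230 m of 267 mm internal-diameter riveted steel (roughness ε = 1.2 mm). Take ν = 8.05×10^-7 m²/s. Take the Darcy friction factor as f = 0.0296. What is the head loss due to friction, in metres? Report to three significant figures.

h_f ≈ 44.1 m

V = 4Q/(πD²) = 4·0.141/(π·0.267²) = 2.518 m/s
h_f = f(L/D)V²/(2g) = 0.02960·(1230/0.267)·2.518²/(2·9.81) = 44.08 m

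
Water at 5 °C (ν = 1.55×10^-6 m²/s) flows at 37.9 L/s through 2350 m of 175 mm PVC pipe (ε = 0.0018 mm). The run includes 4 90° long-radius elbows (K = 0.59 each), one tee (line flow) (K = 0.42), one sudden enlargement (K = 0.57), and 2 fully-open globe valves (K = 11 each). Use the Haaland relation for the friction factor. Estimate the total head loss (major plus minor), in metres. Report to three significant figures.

V = 4Q/(πD²) = 1.576 m/s; V²/2g = 0.1265 m
Re = 1.78×10^5, ε/D = 1.03×10^-5 → f = 0.01591 (Haaland)
Major: h_f = f(L/D)·V²/2g = 0.01591·13429·0.1265 = 27.04 m
Minor: ΣK = 25.4; h_m = ΣK·V²/2g = 3.208 m
Total H_L = 27.04 + 3.208 = 30.25 m

H_L ≈ 30.3 m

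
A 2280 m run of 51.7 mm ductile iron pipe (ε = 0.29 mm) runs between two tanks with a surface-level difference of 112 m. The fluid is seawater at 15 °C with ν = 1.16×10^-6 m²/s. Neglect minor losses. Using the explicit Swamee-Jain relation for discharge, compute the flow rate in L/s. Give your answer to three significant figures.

Q ≈ 2.58 L/s

Swamee-Jain (Type II): Q = -0.965·√(gD⁵h_f/L)·ln[ε/(3.7D) + √(3.17ν²L/(gD³h_f))]
√(gD⁵h_f/L) = √(9.81·0.0517⁵·112/2280) = 4.219×10^-4
ε/(3.7D) = 0.00152; √(3.17ν²L/(gD³h_f)) = 2.53×10^-4
Q = -0.965·4.219×10^-4·ln(0.001769) = 0.002580 m³/s
Check: V = 1.23 m/s, Re = 5.48×10^4, f = 0.03335, h_f = 113 m ≈ 112 m ✓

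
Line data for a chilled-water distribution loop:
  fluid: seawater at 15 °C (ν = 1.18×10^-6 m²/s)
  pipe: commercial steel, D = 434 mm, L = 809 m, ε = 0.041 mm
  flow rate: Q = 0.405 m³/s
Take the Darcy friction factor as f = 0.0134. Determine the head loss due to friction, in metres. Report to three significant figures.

V = 4Q/(πD²) = 4·0.405/(π·0.434²) = 2.738 m/s
h_f = f(L/D)V²/(2g) = 0.01340·(809/0.434)·2.738²/(2·9.81) = 9.542 m

h_f ≈ 9.54 m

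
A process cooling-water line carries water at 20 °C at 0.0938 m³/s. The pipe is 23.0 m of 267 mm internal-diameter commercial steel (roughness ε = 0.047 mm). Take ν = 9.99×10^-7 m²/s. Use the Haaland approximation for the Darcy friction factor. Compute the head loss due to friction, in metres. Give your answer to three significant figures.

h_f ≈ 0.187 m

V = 4Q/(πD²) = 4·0.0938/(π·0.267²) = 1.675 m/s
Re = VD/ν = 1.675·0.267/9.99×10^-7 = 4.48×10^5 → turbulent
ε/D = 0.047/267 = 1.76×10^-4
Haaland: f = 0.01521
h_f = f(L/D)V²/(2g) = 0.01521·(23.0/0.267)·1.675²/(2·9.81) = 0.1875 m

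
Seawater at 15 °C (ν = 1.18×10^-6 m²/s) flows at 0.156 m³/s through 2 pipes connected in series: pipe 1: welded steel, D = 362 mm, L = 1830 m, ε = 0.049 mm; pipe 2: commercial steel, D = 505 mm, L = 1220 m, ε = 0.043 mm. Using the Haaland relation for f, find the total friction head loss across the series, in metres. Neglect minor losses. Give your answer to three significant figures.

Pipe 1: V = 1.516 m/s, Re = 4.65×10^5, ε/D = 1.35×10^-4, f = 0.01476, h_1 = f(L/D)V²/2g = 8.736 m
Pipe 2: V = 0.7788 m/s, Re = 3.33×10^5, ε/D = 8.51×10^-5, f = 0.01487, h_2 = f(L/D)V²/2g = 1.111 m
Series → Q common, losses add: H = Σh = 9.847 m

H ≈ 9.85 m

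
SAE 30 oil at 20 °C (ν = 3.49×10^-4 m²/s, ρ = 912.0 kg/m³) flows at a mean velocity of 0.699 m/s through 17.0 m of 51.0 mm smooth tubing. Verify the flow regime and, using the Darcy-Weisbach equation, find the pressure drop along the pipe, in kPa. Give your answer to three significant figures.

Δp ≈ 46.5 kPa

Re = VD/ν = 0.699·0.05100/3.49×10^-4 = 102 → laminar (Re < 2300)
f = 64/Re = 0.6266
h_f = f(L/D)V²/(2g) = 0.6266·(17.0/0.05100)·0.699²/(2·9.81) = 5.201 m
Δp = ρg·h_f = 912.0·9.81·5.201 = 46.53 kPa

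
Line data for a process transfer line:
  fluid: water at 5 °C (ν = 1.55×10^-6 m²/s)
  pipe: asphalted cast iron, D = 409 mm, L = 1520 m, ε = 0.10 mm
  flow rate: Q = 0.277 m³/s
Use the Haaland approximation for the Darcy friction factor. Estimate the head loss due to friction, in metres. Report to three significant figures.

V = 4Q/(πD²) = 4·0.277/(π·0.409²) = 2.108 m/s
Re = VD/ν = 2.108·0.409/1.55×10^-6 = 5.56×10^5 → turbulent
ε/D = 0.10/409 = 2.44×10^-4
Haaland: f = 0.01557
h_f = f(L/D)V²/(2g) = 0.01557·(1520/0.409)·2.108²/(2·9.81) = 13.11 m

h_f ≈ 13.1 m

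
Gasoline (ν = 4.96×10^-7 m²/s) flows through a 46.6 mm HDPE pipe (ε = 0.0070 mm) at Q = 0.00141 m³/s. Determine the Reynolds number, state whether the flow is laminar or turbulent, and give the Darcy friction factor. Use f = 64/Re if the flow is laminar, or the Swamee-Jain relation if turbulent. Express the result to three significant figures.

Re ≈ 7.77×10^4; turbulent; f ≈ 0.0196

V = 4Q/(πD²) = 0.8267 m/s
Re = VD/ν = 0.8267·0.0466/4.96×10^-7 = 7.77×10^4
Re > 4000 → turbulent; ε/D = 1.50×10^-4
Swamee-Jain: f = 0.01960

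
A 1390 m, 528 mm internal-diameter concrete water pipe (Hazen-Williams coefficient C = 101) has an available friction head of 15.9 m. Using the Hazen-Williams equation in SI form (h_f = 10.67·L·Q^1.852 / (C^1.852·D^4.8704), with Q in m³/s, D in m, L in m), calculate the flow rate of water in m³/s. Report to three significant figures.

Rearranging: Q = [h_f·C^1.852·D^4.8704 / (10.67·L)]^(1/1.852)
Q = [15.9·101^1.852·0.528^4.8704 / (10.67·1390)]^0.540 = 0.4692 m³/s

Q ≈ 0.469 m³/s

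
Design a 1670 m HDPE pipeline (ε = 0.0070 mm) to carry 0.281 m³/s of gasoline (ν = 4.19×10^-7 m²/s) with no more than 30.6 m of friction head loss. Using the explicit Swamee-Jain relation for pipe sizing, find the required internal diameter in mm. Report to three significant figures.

D ≈ 329 mm

Swamee-Jain (Type III): D = 0.66·[ε^1.25·(LQ²/(gh_f))^4.75 + ν·Q^9.4·(L/(gh_f))^5.2]^0.04
LQ²/(gh_f) = 0.4393; L/(gh_f) = 5.563
Term 1 = ε^1.25·(…)^4.75 = 7.23×10^-9; Term 2 = ν·Q^9.4·(…)^5.2 = 2.07×10^-8
D = 0.66·(7.23×10^-9 + 2.07×10^-8)^0.04 = 0.3291 m = 329 mm
Check: V = 3.30 m/s, Re = 2.59×10^6, f = 0.01080, h_f = 30.5 m ≈ 30.6 m ✓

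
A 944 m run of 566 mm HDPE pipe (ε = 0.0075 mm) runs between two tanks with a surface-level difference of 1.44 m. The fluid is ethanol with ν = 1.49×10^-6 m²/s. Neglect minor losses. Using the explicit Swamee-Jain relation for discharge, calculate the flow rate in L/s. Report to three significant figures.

Swamee-Jain (Type II): Q = -0.965·√(gD⁵h_f/L)·ln[ε/(3.7D) + √(3.17ν²L/(gD³h_f))]
√(gD⁵h_f/L) = √(9.81·0.566⁵·1.44/944) = 0.02948
ε/(3.7D) = 3.58×10^-6; √(3.17ν²L/(gD³h_f)) = 5.09×10^-5
Q = -0.965·0.02948·ln(5.451×10^-5) = 0.2793 m³/s
Check: V = 1.11 m/s, Re = 4.22×10^5, f = 0.01369, h_f = 1.43 m ≈ 1.44 m ✓

Q ≈ 279 L/s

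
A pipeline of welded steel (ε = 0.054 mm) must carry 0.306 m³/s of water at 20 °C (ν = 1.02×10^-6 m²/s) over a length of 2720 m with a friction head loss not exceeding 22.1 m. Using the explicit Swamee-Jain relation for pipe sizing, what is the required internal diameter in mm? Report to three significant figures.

D ≈ 426 mm

Swamee-Jain (Type III): D = 0.66·[ε^1.25·(LQ²/(gh_f))^4.75 + ν·Q^9.4·(L/(gh_f))^5.2]^0.04
LQ²/(gh_f) = 1.175; L/(gh_f) = 12.55
Term 1 = ε^1.25·(…)^4.75 = 9.95×10^-6; Term 2 = ν·Q^9.4·(…)^5.2 = 7.70×10^-6
D = 0.66·(9.95×10^-6 + 7.70×10^-6)^0.04 = 0.4260 m = 426 mm
Check: V = 2.15 m/s, Re = 8.97×10^5, f = 0.01400, h_f = 21.0 m ≈ 22.1 m ✓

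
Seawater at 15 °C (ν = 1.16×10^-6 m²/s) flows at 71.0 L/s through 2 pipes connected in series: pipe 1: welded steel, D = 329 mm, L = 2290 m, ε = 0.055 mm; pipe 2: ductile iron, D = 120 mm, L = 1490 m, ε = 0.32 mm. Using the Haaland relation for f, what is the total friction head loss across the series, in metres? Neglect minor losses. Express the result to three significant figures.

Pipe 1: V = 0.8352 m/s, Re = 2.37×10^5, ε/D = 1.67×10^-4, f = 0.01627, h_1 = f(L/D)V²/2g = 4.027 m
Pipe 2: V = 6.278 m/s, Re = 6.49×10^5, ε/D = 0.00267, f = 0.02558, h_2 = f(L/D)V²/2g = 637.9 m
Series → Q common, losses add: H = Σh = 641.9 m

H ≈ 642 m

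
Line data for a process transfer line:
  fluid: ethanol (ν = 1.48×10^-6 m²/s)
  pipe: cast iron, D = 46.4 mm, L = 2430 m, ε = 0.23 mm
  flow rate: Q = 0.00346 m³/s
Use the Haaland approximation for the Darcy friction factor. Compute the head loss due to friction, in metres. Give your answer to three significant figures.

h_f ≈ 354 m

V = 4Q/(πD²) = 4·0.00346/(π·0.0464²) = 2.046 m/s
Re = VD/ν = 2.046·0.0464/1.48×10^-6 = 6.42×10^4 → turbulent
ε/D = 0.23/46.4 = 0.00496
Haaland: f = 0.03166
h_f = f(L/D)V²/(2g) = 0.03166·(2430/0.0464)·2.046²/(2·9.81) = 353.8 m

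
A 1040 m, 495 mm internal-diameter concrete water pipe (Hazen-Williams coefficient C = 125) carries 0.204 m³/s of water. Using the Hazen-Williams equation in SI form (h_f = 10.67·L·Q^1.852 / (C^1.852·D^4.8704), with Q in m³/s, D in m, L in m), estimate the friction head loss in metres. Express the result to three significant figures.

h_f = 10.67·1040·0.204^1.852 / (125^1.852·0.495^4.8704) = 2.347 m

h_f ≈ 2.35 m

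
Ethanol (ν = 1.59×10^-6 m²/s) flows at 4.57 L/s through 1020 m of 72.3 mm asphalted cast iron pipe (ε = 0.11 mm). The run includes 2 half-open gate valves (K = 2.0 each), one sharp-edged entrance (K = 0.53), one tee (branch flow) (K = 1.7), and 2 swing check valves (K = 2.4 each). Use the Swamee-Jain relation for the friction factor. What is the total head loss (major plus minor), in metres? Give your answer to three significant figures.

H_L ≈ 23.5 m

V = 4Q/(πD²) = 1.113 m/s; V²/2g = 0.06315 m
Re = 5.06×10^4, ε/D = 0.00152 → f = 0.02556 (Swamee-Jain)
Major: h_f = f(L/D)·V²/2g = 0.02556·14108·0.06315 = 22.78 m
Minor: ΣK = 11.0; h_m = ΣK·V²/2g = 0.6966 m
Total H_L = 22.78 + 0.6966 = 23.47 m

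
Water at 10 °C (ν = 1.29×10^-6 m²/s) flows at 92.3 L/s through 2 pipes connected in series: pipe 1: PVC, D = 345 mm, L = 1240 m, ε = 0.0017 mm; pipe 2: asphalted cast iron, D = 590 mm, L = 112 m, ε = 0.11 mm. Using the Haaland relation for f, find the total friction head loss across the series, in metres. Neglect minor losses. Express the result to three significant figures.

Pipe 1: V = 0.9874 m/s, Re = 2.64×10^5, ε/D = 4.93×10^-6, f = 0.01473, h_1 = f(L/D)V²/2g = 2.630 m
Pipe 2: V = 0.3376 m/s, Re = 1.54×10^5, ε/D = 1.86×10^-4, f = 0.01741, h_2 = f(L/D)V²/2g = 0.01920 m
Series → Q common, losses add: H = Σh = 2.649 m

H ≈ 2.65 m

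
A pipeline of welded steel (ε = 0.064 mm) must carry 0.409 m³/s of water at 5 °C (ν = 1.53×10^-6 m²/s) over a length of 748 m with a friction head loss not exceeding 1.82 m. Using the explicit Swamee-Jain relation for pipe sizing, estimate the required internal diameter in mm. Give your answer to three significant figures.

Swamee-Jain (Type III): D = 0.66·[ε^1.25·(LQ²/(gh_f))^4.75 + ν·Q^9.4·(L/(gh_f))^5.2]^0.04
LQ²/(gh_f) = 7.008; L/(gh_f) = 41.89
Term 1 = ε^1.25·(…)^4.75 = 0.0595; Term 2 = ν·Q^9.4·(…)^5.2 = 0.0934
D = 0.66·(0.0595 + 0.0934)^0.04 = 0.6122 m = 612 mm
Check: V = 1.39 m/s, Re = 5.56×10^5, f = 0.01435, h_f = 1.72 m ≈ 1.82 m ✓

D ≈ 612 mm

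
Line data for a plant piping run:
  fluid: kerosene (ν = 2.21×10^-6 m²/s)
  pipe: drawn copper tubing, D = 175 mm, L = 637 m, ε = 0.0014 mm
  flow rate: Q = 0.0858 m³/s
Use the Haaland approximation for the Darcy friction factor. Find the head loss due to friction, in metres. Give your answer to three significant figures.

V = 4Q/(πD²) = 4·0.0858/(π·0.175²) = 3.567 m/s
Re = VD/ν = 3.567·0.175/2.21×10^-6 = 2.82×10^5 → turbulent
ε/D = 0.0014/175 = 8.00×10^-6
Haaland: f = 0.01457
h_f = f(L/D)V²/(2g) = 0.01457·(637/0.175)·3.567²/(2·9.81) = 34.39 m

h_f ≈ 34.4 m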